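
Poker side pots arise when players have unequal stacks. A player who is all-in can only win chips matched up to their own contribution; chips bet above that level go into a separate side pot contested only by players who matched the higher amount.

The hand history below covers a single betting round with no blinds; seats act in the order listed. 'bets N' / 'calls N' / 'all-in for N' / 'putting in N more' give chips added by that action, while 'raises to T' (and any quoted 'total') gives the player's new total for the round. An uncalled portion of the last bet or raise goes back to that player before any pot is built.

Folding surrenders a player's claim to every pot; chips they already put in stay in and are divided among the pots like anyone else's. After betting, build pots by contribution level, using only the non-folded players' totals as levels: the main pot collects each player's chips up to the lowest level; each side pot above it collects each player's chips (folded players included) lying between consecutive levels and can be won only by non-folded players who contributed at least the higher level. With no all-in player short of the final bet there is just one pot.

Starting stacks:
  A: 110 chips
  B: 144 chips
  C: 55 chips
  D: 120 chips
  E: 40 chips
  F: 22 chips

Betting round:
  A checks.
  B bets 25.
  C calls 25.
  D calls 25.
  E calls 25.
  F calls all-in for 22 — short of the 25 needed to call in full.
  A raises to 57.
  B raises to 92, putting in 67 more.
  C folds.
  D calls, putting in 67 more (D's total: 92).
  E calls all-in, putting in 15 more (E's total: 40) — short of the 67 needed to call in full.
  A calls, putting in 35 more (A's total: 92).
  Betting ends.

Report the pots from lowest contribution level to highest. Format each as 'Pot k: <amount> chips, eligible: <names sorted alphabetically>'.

Pot 1: 132 chips, eligible: A, B, D, E, F
Pot 2: 75 chips, eligible: A, B, D, E
Pot 3: 156 chips, eligible: A, B, D

Derivation:
Contributions: A=92, B=92, C=25, D=92, E=40, F=22
Folded: C
Pot levels (distinct totals of non-folded players): 22, 40, 92
Layer 1-22: 22 each from A, B, C, D, E, F = 22*6 = 132 chips; eligible A, B, D, E, F
Layer 23-40: A 18 + B 18 + C 3 + D 18 + E 18 = 75 chips; eligible A, B, D, E
Layer 41-92: 52 each from A, B, D = 52*3 = 156 chips; eligible A, B, D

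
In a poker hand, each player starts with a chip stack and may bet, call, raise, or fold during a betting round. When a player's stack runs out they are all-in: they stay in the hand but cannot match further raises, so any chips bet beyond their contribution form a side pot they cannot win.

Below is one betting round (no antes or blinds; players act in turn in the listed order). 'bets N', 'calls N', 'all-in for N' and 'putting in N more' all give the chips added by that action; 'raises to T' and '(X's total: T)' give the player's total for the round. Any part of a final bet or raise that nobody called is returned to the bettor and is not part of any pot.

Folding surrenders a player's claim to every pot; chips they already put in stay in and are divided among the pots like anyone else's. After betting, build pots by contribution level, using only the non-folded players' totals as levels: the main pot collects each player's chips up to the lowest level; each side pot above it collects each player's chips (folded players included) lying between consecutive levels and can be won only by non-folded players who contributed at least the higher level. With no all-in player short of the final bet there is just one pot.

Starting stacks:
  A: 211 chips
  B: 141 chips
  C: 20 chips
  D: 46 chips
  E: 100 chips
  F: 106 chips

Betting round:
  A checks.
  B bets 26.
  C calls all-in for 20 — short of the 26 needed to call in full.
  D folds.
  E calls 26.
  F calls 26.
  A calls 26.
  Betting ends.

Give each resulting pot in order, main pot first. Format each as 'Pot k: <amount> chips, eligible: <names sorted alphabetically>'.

Contributions: A=26, B=26, C=20, E=26, F=26
Folded: D
Pot levels (distinct totals of non-folded players): 20, 26
Layer 1-20: 20 each from A, B, C, E, F = 20*5 = 100 chips; eligible A, B, C, E, F
Layer 21-26: 6 each from A, B, E, F = 6*4 = 24 chips; eligible A, B, E, F

Pot 1: 100 chips, eligible: A, B, C, E, F
Pot 2: 24 chips, eligible: A, B, E, F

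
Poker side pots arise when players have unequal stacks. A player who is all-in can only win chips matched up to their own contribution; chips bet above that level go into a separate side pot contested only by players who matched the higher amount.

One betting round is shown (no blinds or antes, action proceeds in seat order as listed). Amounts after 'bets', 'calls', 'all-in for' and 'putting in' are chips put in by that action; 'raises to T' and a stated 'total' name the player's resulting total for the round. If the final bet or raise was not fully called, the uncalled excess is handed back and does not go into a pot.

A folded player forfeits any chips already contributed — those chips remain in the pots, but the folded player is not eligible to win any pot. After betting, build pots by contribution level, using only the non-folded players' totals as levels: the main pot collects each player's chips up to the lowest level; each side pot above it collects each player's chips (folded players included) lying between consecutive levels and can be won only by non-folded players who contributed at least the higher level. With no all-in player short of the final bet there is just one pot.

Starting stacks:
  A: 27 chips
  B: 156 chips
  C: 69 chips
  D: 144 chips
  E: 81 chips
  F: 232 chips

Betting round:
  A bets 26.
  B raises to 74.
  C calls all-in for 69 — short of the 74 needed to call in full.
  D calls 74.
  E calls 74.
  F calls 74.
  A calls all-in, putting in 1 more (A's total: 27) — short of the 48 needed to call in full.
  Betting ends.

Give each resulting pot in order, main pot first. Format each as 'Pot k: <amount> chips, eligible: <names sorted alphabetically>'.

Pot 1: 162 chips, eligible: A, B, C, D, E, F
Pot 2: 210 chips, eligible: B, C, D, E, F
Pot 3: 20 chips, eligible: B, D, E, F

Derivation:
Contributions: A=27, B=74, C=69, D=74, E=74, F=74
Pot levels (distinct totals of non-folded players): 27, 69, 74
Layer 1-27: 27 each from A, B, C, D, E, F = 27*6 = 162 chips; eligible A, B, C, D, E, F
Layer 28-69: 42 each from B, C, D, E, F = 42*5 = 210 chips; eligible B, C, D, E, F
Layer 70-74: 5 each from B, D, E, F = 5*4 = 20 chips; eligible B, D, E, F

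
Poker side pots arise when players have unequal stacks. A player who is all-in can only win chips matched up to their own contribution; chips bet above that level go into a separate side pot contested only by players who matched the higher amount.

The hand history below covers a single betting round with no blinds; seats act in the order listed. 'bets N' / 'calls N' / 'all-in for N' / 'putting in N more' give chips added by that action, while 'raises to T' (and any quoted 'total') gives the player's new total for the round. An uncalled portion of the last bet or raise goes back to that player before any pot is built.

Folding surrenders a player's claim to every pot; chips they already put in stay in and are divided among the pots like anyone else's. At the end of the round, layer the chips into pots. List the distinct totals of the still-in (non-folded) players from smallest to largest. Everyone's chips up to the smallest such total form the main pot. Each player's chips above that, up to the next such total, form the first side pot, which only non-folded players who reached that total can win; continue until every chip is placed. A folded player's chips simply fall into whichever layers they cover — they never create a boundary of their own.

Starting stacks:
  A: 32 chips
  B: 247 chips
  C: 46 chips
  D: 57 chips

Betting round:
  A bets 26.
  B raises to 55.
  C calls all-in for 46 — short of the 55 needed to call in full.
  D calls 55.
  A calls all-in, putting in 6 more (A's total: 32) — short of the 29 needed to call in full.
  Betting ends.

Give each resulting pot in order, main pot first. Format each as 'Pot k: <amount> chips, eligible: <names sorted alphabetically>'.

Contributions: A=32, B=55, C=46, D=55
Pot levels (distinct totals of non-folded players): 32, 46, 55
Layer 1-32: 32 each from A, B, C, D = 32*4 = 128 chips; eligible A, B, C, D
Layer 33-46: 14 each from B, C, D = 14*3 = 42 chips; eligible B, C, D
Layer 47-55: 9 each from B, D = 9*2 = 18 chips; eligible B, D

Pot 1: 128 chips, eligible: A, B, C, D
Pot 2: 42 chips, eligible: B, C, D
Pot 3: 18 chips, eligible: B, D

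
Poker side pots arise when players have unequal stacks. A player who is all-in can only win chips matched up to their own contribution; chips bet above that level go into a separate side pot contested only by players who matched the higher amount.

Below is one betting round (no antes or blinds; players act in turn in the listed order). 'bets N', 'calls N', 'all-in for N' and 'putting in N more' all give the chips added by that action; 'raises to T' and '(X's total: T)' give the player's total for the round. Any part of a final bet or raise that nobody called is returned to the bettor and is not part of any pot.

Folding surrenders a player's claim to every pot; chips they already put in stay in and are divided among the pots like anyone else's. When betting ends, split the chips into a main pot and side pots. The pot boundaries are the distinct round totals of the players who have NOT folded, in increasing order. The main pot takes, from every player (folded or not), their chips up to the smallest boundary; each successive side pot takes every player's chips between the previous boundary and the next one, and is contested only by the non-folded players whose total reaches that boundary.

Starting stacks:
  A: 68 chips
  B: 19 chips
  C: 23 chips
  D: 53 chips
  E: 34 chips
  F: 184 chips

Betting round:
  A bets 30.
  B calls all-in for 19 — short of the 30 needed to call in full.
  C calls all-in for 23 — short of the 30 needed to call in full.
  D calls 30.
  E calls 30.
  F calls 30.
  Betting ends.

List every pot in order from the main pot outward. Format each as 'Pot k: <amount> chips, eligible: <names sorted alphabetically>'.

Pot 1: 114 chips, eligible: A, B, C, D, E, F
Pot 2: 20 chips, eligible: A, C, D, E, F
Pot 3: 28 chips, eligible: A, D, E, F

Derivation:
Contributions: A=30, B=19, C=23, D=30, E=30, F=30
Pot levels (distinct totals of non-folded players): 19, 23, 30
Layer 1-19: 19 each from A, B, C, D, E, F = 19*6 = 114 chips; eligible A, B, C, D, E, F
Layer 20-23: 4 each from A, C, D, E, F = 4*5 = 20 chips; eligible A, C, D, E, F
Layer 24-30: 7 each from A, D, E, F = 7*4 = 28 chips; eligible A, D, E, F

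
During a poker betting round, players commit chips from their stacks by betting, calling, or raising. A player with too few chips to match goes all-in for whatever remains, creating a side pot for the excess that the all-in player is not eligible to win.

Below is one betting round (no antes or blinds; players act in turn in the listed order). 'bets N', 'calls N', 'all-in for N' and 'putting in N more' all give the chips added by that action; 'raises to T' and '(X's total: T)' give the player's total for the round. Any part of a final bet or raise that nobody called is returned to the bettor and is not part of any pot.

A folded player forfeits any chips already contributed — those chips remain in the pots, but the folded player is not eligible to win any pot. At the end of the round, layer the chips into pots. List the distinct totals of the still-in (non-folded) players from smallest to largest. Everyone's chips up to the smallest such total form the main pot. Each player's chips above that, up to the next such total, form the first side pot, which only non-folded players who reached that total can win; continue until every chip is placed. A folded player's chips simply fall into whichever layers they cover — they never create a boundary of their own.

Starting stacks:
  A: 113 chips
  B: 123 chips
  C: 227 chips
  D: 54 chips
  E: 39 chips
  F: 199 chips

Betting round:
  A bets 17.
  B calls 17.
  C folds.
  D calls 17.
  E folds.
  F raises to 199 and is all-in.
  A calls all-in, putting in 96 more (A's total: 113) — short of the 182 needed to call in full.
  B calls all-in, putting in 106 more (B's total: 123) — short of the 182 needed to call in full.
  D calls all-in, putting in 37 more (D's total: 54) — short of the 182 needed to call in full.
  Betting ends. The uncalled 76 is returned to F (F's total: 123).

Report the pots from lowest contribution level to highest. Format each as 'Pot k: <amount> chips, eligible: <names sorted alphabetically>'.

Pot 1: 216 chips, eligible: A, B, D, F
Pot 2: 177 chips, eligible: A, B, F
Pot 3: 20 chips, eligible: B, F

Derivation:
Contributions (after 76 returned to F): A=113, B=123, D=54, F=123
Folded: C, E
Pot levels (distinct totals of non-folded players): 54, 113, 123
Layer 1-54: 54 each from A, B, D, F = 54*4 = 216 chips; eligible A, B, D, F
Layer 55-113: 59 each from A, B, F = 59*3 = 177 chips; eligible A, B, F
Layer 114-123: 10 each from B, F = 10*2 = 20 chips; eligible B, F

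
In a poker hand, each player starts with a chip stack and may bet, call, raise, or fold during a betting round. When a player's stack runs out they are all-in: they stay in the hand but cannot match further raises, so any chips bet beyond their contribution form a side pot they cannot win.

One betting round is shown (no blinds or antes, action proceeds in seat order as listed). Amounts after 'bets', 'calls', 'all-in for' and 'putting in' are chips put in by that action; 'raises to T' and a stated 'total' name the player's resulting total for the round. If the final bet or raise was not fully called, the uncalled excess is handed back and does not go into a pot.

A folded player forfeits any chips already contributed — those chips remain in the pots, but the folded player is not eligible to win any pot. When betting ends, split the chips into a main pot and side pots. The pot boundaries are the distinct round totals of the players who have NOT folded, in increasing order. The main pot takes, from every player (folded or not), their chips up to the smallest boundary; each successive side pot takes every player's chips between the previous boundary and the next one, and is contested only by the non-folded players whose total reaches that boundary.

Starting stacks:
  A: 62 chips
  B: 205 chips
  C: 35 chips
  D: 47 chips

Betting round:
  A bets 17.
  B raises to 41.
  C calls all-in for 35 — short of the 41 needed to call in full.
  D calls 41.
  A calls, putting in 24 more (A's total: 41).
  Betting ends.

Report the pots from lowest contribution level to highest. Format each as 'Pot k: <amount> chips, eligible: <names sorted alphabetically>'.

Contributions: A=41, B=41, C=35, D=41
Pot levels (distinct totals of non-folded players): 35, 41
Layer 1-35: 35 each from A, B, C, D = 35*4 = 140 chips; eligible A, B, C, D
Layer 36-41: 6 each from A, B, D = 6*3 = 18 chips; eligible A, B, D

Pot 1: 140 chips, eligible: A, B, C, D
Pot 2: 18 chips, eligible: A, B, D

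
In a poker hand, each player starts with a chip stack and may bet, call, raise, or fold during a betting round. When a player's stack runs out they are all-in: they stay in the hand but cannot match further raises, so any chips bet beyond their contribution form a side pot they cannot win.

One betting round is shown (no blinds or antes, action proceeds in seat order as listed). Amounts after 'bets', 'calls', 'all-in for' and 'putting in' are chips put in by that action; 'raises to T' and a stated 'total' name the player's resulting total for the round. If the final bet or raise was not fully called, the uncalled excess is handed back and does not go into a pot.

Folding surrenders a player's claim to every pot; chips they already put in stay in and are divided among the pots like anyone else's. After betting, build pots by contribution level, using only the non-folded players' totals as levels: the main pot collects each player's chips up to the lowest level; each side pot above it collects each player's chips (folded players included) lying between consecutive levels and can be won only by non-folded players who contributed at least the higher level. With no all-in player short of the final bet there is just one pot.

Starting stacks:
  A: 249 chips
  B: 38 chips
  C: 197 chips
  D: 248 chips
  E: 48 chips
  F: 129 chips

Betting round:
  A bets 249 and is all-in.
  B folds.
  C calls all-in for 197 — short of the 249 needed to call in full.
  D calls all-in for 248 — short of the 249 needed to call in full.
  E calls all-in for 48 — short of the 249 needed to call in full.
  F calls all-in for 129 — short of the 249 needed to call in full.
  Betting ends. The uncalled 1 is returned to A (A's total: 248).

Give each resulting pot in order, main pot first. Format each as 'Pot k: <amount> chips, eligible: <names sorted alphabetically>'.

Contributions (after 1 returned to A): A=248, C=197, D=248, E=48, F=129
Folded: B
Pot levels (distinct totals of non-folded players): 48, 129, 197, 248
Layer 1-48: 48 each from A, C, D, E, F = 48*5 = 240 chips; eligible A, C, D, E, F
Layer 49-129: 81 each from A, C, D, F = 81*4 = 324 chips; eligible A, C, D, F
Layer 130-197: 68 each from A, C, D = 68*3 = 204 chips; eligible A, C, D
Layer 198-248: 51 each from A, D = 51*2 = 102 chips; eligible A, D

Pot 1: 240 chips, eligible: A, C, D, E, F
Pot 2: 324 chips, eligible: A, C, D, F
Pot 3: 204 chips, eligible: A, C, D
Pot 4: 102 chips, eligible: A, D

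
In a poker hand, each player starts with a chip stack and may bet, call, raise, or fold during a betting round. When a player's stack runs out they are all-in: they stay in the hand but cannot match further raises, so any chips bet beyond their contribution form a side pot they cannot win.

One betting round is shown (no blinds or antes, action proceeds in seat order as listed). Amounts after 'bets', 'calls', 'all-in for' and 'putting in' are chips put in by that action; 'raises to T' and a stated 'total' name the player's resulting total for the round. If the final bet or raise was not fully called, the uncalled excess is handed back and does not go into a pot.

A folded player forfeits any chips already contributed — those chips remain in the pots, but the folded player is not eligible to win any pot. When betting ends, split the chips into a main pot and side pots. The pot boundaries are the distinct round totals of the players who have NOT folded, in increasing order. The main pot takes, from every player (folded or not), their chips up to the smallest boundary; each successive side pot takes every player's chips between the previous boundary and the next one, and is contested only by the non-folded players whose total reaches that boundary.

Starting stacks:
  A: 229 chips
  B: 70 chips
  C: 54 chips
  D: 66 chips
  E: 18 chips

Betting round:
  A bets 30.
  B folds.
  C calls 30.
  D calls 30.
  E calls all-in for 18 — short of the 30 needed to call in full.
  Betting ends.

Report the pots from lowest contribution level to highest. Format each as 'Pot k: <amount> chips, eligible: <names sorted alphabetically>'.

Contributions: A=30, C=30, D=30, E=18
Folded: B
Pot levels (distinct totals of non-folded players): 18, 30
Layer 1-18: 18 each from A, C, D, E = 18*4 = 72 chips; eligible A, C, D, E
Layer 19-30: 12 each from A, C, D = 12*3 = 36 chips; eligible A, C, D

Pot 1: 72 chips, eligible: A, C, D, E
Pot 2: 36 chips, eligible: A, C, D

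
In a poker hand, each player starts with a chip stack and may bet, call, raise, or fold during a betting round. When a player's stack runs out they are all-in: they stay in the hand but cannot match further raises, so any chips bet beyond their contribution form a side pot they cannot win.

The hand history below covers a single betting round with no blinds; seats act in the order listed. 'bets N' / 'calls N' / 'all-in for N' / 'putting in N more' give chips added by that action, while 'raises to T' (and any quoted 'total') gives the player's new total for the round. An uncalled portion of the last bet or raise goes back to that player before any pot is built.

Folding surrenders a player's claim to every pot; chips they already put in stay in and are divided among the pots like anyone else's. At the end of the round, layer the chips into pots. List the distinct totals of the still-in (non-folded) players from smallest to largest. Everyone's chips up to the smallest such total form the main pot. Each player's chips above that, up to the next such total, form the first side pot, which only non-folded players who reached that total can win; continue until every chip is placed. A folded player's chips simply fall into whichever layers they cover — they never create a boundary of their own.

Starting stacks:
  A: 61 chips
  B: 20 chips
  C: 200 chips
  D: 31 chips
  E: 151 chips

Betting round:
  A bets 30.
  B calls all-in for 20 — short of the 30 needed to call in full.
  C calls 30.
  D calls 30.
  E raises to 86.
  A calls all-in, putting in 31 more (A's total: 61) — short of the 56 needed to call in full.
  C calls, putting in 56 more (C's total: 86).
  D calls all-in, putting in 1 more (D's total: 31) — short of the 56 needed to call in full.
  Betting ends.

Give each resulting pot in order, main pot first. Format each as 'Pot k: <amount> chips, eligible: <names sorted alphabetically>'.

Pot 1: 100 chips, eligible: A, B, C, D, E
Pot 2: 44 chips, eligible: A, C, D, E
Pot 3: 90 chips, eligible: A, C, E
Pot 4: 50 chips, eligible: C, E

Derivation:
Contributions: A=61, B=20, C=86, D=31, E=86
Pot levels (distinct totals of non-folded players): 20, 31, 61, 86
Layer 1-20: 20 each from A, B, C, D, E = 20*5 = 100 chips; eligible A, B, C, D, E
Layer 21-31: 11 each from A, C, D, E = 11*4 = 44 chips; eligible A, C, D, E
Layer 32-61: 30 each from A, C, E = 30*3 = 90 chips; eligible A, C, E
Layer 62-86: 25 each from C, E = 25*2 = 50 chips; eligible C, E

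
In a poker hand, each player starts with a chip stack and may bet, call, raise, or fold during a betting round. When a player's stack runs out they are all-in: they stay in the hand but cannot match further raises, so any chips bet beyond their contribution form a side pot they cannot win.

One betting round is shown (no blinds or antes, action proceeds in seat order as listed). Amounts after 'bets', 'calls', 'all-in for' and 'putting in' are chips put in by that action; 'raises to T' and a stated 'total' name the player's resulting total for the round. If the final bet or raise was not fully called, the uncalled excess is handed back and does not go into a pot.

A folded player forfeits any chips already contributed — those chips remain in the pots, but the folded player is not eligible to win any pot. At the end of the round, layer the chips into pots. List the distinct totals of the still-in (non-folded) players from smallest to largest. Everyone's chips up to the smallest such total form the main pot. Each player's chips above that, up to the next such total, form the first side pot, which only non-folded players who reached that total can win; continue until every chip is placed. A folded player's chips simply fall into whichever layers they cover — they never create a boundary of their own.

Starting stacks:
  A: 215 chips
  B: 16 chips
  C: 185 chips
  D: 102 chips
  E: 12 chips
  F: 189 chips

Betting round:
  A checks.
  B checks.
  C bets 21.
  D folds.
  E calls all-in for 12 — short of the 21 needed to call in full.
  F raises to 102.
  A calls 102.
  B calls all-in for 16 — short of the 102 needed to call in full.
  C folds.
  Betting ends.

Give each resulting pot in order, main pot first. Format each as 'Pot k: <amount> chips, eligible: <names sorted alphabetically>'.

Pot 1: 60 chips, eligible: A, B, E, F
Pot 2: 16 chips, eligible: A, B, F
Pot 3: 177 chips, eligible: A, F

Derivation:
Contributions: A=102, B=16, C=21, E=12, F=102
Folded: C, D
Pot levels (distinct totals of non-folded players): 12, 16, 102
Layer 1-12: 12 each from A, B, C, E, F = 12*5 = 60 chips; eligible A, B, E, F
Layer 13-16: 4 each from A, B, C, F = 4*4 = 16 chips; eligible A, B, F
Layer 17-102: A 86 + C 5 + F 86 = 177 chips; eligible A, F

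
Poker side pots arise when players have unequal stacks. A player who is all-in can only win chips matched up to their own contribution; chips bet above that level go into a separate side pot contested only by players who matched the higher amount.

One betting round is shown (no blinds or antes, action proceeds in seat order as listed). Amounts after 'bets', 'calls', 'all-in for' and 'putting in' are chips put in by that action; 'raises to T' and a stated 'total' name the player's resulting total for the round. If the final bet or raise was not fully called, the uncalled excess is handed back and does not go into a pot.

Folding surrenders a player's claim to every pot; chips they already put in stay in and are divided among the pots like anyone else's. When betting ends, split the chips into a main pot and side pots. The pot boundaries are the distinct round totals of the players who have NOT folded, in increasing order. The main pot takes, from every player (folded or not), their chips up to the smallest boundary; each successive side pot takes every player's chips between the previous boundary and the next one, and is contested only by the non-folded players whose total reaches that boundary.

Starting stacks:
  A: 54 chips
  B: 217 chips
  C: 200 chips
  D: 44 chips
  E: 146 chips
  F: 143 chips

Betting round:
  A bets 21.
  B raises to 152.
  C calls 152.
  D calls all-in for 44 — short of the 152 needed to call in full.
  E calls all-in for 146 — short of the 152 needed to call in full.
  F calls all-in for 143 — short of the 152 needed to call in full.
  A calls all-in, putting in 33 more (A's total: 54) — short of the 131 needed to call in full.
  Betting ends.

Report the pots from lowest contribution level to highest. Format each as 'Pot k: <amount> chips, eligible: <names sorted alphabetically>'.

Contributions: A=54, B=152, C=152, D=44, E=146, F=143
Pot levels (distinct totals of non-folded players): 44, 54, 143, 146, 152
Layer 1-44: 44 each from A, B, C, D, E, F = 44*6 = 264 chips; eligible A, B, C, D, E, F
Layer 45-54: 10 each from A, B, C, E, F = 10*5 = 50 chips; eligible A, B, C, E, F
Layer 55-143: 89 each from B, C, E, F = 89*4 = 356 chips; eligible B, C, E, F
Layer 144-146: 3 each from B, C, E = 3*3 = 9 chips; eligible B, C, E
Layer 147-152: 6 each from B, C = 6*2 = 12 chips; eligible B, C

Pot 1: 264 chips, eligible: A, B, C, D, E, F
Pot 2: 50 chips, eligible: A, B, C, E, F
Pot 3: 356 chips, eligible: B, C, E, F
Pot 4: 9 chips, eligible: B, C, E
Pot 5: 12 chips, eligible: B, C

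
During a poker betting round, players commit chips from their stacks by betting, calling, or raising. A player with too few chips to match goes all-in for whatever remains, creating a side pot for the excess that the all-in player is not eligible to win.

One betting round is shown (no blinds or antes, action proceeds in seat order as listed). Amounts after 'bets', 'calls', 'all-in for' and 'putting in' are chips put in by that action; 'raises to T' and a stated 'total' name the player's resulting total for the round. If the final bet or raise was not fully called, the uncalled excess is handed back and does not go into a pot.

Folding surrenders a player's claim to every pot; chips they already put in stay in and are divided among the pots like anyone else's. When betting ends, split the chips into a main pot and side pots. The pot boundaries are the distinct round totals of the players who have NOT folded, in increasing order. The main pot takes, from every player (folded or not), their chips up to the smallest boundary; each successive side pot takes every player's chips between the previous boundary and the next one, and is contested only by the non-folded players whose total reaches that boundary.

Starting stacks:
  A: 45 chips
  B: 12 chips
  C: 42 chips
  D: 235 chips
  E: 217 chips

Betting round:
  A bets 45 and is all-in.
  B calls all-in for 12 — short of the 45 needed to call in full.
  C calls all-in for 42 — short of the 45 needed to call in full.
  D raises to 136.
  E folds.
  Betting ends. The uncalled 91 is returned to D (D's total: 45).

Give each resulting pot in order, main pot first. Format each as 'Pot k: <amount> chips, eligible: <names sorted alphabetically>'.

Contributions (after 91 returned to D): A=45, B=12, C=42, D=45
Folded: E
Pot levels (distinct totals of non-folded players): 12, 42, 45
Layer 1-12: 12 each from A, B, C, D = 12*4 = 48 chips; eligible A, B, C, D
Layer 13-42: 30 each from A, C, D = 30*3 = 90 chips; eligible A, C, D
Layer 43-45: 3 each from A, D = 3*2 = 6 chips; eligible A, D

Pot 1: 48 chips, eligible: A, B, C, D
Pot 2: 90 chips, eligible: A, C, D
Pot 3: 6 chips, eligible: A, D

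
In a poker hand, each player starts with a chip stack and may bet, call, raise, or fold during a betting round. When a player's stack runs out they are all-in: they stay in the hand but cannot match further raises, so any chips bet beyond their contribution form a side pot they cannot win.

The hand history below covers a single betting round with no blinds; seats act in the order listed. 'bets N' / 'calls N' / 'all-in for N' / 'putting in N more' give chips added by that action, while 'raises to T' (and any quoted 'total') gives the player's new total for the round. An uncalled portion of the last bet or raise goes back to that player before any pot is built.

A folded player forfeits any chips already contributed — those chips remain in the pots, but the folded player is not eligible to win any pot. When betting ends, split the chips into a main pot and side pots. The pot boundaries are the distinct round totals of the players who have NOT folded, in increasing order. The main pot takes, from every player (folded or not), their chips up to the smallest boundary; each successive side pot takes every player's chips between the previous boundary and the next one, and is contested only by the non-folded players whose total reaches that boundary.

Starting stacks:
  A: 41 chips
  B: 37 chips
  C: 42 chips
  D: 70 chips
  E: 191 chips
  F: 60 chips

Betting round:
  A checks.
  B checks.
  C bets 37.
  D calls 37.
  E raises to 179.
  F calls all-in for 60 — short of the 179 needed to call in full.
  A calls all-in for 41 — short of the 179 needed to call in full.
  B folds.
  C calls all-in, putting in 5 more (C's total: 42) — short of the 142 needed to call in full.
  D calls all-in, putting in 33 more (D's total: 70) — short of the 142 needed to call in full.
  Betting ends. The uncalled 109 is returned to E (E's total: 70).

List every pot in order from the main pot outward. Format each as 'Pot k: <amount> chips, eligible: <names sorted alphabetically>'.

Contributions (after 109 returned to E): A=41, C=42, D=70, E=70, F=60
Folded: B
Pot levels (distinct totals of non-folded players): 41, 42, 60, 70
Layer 1-41: 41 each from A, C, D, E, F = 41*5 = 205 chips; eligible A, C, D, E, F
Layer 42-42: 1 each from C, D, E, F = 1*4 = 4 chips; eligible C, D, E, F
Layer 43-60: 18 each from D, E, F = 18*3 = 54 chips; eligible D, E, F
Layer 61-70: 10 each from D, E = 10*2 = 20 chips; eligible D, E

Pot 1: 205 chips, eligible: A, C, D, E, F
Pot 2: 4 chips, eligible: C, D, E, F
Pot 3: 54 chips, eligible: D, E, F
Pot 4: 20 chips, eligible: D, E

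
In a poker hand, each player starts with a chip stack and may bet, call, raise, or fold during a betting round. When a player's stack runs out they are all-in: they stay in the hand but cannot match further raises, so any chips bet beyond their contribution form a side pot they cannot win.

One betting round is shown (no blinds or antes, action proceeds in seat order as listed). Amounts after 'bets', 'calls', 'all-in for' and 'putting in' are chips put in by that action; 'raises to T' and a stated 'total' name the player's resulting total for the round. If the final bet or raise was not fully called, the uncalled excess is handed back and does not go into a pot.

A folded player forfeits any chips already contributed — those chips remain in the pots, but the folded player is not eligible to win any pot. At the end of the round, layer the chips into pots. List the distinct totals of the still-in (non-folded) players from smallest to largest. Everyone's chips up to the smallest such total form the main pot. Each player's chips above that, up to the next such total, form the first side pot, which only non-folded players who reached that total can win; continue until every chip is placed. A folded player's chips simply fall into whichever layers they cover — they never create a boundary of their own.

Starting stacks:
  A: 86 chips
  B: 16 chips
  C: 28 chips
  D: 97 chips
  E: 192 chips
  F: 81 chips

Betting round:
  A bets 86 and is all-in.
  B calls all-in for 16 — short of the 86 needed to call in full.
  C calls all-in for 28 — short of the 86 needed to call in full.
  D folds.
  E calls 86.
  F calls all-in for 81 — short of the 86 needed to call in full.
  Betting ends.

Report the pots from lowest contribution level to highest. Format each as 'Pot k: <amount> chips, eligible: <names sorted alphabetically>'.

Pot 1: 80 chips, eligible: A, B, C, E, F
Pot 2: 48 chips, eligible: A, C, E, F
Pot 3: 159 chips, eligible: A, E, F
Pot 4: 10 chips, eligible: A, E

Derivation:
Contributions: A=86, B=16, C=28, E=86, F=81
Folded: D
Pot levels (distinct totals of non-folded players): 16, 28, 81, 86
Layer 1-16: 16 each from A, B, C, E, F = 16*5 = 80 chips; eligible A, B, C, E, F
Layer 17-28: 12 each from A, C, E, F = 12*4 = 48 chips; eligible A, C, E, F
Layer 29-81: 53 each from A, E, F = 53*3 = 159 chips; eligible A, E, F
Layer 82-86: 5 each from A, E = 5*2 = 10 chips; eligible A, E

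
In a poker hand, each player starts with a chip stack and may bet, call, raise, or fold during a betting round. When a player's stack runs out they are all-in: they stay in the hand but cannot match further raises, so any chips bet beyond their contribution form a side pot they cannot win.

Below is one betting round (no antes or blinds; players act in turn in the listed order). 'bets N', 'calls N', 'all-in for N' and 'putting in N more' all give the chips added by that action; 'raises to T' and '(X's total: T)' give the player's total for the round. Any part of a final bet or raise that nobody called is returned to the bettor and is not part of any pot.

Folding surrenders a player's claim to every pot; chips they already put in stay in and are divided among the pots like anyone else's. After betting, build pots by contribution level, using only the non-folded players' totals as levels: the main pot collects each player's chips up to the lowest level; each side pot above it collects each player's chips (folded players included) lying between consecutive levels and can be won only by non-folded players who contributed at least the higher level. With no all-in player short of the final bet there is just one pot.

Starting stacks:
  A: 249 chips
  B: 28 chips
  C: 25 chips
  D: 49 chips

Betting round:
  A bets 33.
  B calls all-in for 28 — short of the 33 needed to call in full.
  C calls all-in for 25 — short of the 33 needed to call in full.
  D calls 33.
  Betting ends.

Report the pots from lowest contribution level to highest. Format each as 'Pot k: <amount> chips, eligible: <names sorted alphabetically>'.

Contributions: A=33, B=28, C=25, D=33
Pot levels (distinct totals of non-folded players): 25, 28, 33
Layer 1-25: 25 each from A, B, C, D = 25*4 = 100 chips; eligible A, B, C, D
Layer 26-28: 3 each from A, B, D = 3*3 = 9 chips; eligible A, B, D
Layer 29-33: 5 each from A, D = 5*2 = 10 chips; eligible A, D

Pot 1: 100 chips, eligible: A, B, C, D
Pot 2: 9 chips, eligible: A, B, D
Pot 3: 10 chips, eligible: A, D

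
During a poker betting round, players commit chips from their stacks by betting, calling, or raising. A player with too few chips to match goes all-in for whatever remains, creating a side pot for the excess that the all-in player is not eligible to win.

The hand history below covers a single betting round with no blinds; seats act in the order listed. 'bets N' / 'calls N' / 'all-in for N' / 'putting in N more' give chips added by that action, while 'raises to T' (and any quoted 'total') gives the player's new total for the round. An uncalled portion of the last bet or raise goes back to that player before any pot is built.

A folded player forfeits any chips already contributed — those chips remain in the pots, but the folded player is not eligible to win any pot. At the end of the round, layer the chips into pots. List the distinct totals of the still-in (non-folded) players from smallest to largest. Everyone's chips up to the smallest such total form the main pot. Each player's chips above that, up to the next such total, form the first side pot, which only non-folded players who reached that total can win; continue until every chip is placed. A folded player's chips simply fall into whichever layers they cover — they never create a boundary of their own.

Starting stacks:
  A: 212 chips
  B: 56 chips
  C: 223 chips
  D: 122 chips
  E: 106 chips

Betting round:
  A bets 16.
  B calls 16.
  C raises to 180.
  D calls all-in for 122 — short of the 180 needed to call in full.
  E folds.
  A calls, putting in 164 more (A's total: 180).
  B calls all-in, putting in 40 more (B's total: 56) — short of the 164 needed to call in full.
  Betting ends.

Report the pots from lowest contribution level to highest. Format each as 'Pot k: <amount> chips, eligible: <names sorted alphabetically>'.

Contributions: A=180, B=56, C=180, D=122
Folded: E
Pot levels (distinct totals of non-folded players): 56, 122, 180
Layer 1-56: 56 each from A, B, C, D = 56*4 = 224 chips; eligible A, B, C, D
Layer 57-122: 66 each from A, C, D = 66*3 = 198 chips; eligible A, C, D
Layer 123-180: 58 each from A, C = 58*2 = 116 chips; eligible A, C

Pot 1: 224 chips, eligible: A, B, C, D
Pot 2: 198 chips, eligible: A, C, D
Pot 3: 116 chips, eligible: A, C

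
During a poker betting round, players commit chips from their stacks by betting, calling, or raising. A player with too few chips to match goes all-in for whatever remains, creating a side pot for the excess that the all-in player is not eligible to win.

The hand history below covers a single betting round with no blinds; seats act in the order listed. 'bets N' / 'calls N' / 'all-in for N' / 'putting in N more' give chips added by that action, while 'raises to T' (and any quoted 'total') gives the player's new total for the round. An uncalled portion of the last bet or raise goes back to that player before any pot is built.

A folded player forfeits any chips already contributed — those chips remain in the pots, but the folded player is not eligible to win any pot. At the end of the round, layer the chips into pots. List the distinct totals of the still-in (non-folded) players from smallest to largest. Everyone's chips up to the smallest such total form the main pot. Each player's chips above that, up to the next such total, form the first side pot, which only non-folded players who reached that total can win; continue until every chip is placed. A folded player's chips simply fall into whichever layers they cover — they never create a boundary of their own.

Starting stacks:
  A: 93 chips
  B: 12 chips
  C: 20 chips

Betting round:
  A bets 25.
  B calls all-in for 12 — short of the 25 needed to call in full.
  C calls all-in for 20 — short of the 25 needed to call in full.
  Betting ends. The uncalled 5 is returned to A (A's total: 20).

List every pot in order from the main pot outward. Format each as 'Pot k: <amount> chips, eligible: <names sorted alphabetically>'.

Pot 1: 36 chips, eligible: A, B, C
Pot 2: 16 chips, eligible: A, C

Derivation:
Contributions (after 5 returned to A): A=20, B=12, C=20
Pot levels (distinct totals of non-folded players): 12, 20
Layer 1-12: 12 each from A, B, C = 12*3 = 36 chips; eligible A, B, C
Layer 13-20: 8 each from A, C = 8*2 = 16 chips; eligible A, C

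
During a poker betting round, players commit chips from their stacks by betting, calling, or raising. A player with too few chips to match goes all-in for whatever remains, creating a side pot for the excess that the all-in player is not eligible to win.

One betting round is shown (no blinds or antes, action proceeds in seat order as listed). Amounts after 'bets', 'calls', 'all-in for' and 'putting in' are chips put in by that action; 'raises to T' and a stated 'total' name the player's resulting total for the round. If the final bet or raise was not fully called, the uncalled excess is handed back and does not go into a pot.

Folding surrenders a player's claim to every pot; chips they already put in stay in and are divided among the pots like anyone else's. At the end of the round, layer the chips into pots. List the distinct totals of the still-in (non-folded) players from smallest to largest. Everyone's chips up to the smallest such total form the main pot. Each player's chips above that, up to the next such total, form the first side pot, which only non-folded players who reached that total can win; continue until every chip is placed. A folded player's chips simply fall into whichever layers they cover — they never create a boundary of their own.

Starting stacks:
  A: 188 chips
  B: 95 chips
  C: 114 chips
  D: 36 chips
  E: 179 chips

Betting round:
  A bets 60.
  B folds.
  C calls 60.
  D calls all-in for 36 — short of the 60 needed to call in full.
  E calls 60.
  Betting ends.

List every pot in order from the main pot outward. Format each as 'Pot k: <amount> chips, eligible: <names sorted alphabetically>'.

Pot 1: 144 chips, eligible: A, C, D, E
Pot 2: 72 chips, eligible: A, C, E

Derivation:
Contributions: A=60, C=60, D=36, E=60
Folded: B
Pot levels (distinct totals of non-folded players): 36, 60
Layer 1-36: 36 each from A, C, D, E = 36*4 = 144 chips; eligible A, C, D, E
Layer 37-60: 24 each from A, C, E = 24*3 = 72 chips; eligible A, C, E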